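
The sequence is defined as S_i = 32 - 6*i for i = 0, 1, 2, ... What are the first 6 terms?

This is an arithmetic sequence.
i=0: S_0 = 32 + -6*0 = 32
i=1: S_1 = 32 + -6*1 = 26
i=2: S_2 = 32 + -6*2 = 20
i=3: S_3 = 32 + -6*3 = 14
i=4: S_4 = 32 + -6*4 = 8
i=5: S_5 = 32 + -6*5 = 2
The first 6 terms are: [32, 26, 20, 14, 8, 2]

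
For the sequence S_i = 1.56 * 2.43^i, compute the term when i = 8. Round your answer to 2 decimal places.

S_8 = 1.56 * 2.43^8 ≈ 1.56 * 1215.7665 ≈ 1896.6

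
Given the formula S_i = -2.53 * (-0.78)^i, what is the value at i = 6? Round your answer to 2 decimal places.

S_6 = -2.53 * (-0.78)^6 ≈ -2.53 * 0.2252 ≈ -0.57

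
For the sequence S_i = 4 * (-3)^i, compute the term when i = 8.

S_8 = 4 * (-3)^8 = 4 * 6561 = 26244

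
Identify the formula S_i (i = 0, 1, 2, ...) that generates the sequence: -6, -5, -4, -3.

Check differences: -5 - -6 = 1
-4 - -5 = 1
Common difference d = 1.
First term a = -6.
Formula: S_i = -6 + 1*i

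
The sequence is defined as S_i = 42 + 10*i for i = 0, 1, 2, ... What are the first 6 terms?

This is an arithmetic sequence.
i=0: S_0 = 42 + 10*0 = 42
i=1: S_1 = 42 + 10*1 = 52
i=2: S_2 = 42 + 10*2 = 62
i=3: S_3 = 42 + 10*3 = 72
i=4: S_4 = 42 + 10*4 = 82
i=5: S_5 = 42 + 10*5 = 92
The first 6 terms are: [42, 52, 62, 72, 82, 92]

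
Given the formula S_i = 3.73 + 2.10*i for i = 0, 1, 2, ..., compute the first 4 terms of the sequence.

This is an arithmetic sequence.
i=0: S_0 = 3.73 + 2.1*0 = 3.73
i=1: S_1 = 3.73 + 2.1*1 = 5.83
i=2: S_2 = 3.73 + 2.1*2 = 7.93
i=3: S_3 = 3.73 + 2.1*3 = 10.03
The first 4 terms are: [3.73, 5.83, 7.93, 10.03]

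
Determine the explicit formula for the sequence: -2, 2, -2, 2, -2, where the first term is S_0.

Check ratios: 2 / -2 = -1.0
Common ratio r = -1.
First term a = -2.
Formula: S_i = -2 * (-1)^i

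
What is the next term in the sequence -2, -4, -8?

Ratios: -4 / -2 = 2.0
This is a geometric sequence with common ratio r = 2.
Next term = -8 * 2 = -16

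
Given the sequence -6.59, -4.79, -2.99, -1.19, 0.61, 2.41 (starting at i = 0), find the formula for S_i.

Check differences: -4.79 - -6.59 = 1.8
-2.99 - -4.79 = 1.8
Common difference d = 1.8.
First term a = -6.59.
Formula: S_i = -6.59 + 1.80*i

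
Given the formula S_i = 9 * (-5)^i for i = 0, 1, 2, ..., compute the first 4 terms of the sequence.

This is a geometric sequence.
i=0: S_0 = 9 * (-5)^0 = 9
i=1: S_1 = 9 * (-5)^1 = -45
i=2: S_2 = 9 * (-5)^2 = 225
i=3: S_3 = 9 * (-5)^3 = -1125
The first 4 terms are: [9, -45, 225, -1125]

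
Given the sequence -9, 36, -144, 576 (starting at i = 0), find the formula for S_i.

Check ratios: 36 / -9 = -4.0
Common ratio r = -4.
First term a = -9.
Formula: S_i = -9 * (-4)^i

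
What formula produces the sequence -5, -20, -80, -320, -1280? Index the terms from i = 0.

Check ratios: -20 / -5 = 4.0
Common ratio r = 4.
First term a = -5.
Formula: S_i = -5 * 4^i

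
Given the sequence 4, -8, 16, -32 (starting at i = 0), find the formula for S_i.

Check ratios: -8 / 4 = -2.0
Common ratio r = -2.
First term a = 4.
Formula: S_i = 4 * (-2)^i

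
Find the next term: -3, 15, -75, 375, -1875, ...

Ratios: 15 / -3 = -5.0
This is a geometric sequence with common ratio r = -5.
Next term = -1875 * -5 = 9375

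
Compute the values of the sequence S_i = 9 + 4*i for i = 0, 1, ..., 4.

This is an arithmetic sequence.
i=0: S_0 = 9 + 4*0 = 9
i=1: S_1 = 9 + 4*1 = 13
i=2: S_2 = 9 + 4*2 = 17
i=3: S_3 = 9 + 4*3 = 21
i=4: S_4 = 9 + 4*4 = 25
The first 5 terms are: [9, 13, 17, 21, 25]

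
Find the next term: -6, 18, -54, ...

Ratios: 18 / -6 = -3.0
This is a geometric sequence with common ratio r = -3.
Next term = -54 * -3 = 162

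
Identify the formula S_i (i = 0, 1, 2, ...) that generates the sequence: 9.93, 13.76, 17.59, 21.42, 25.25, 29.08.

Check differences: 13.76 - 9.93 = 3.83
17.59 - 13.76 = 3.83
Common difference d = 3.83.
First term a = 9.93.
Formula: S_i = 9.93 + 3.83*i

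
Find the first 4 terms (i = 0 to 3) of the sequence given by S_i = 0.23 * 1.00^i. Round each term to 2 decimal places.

This is a geometric sequence.
i=0: S_0 = 0.23 * 1.0^0 = 0.23
i=1: S_1 = 0.23 * 1.0^1 = 0.23
i=2: S_2 = 0.23 * 1.0^2 = 0.23
i=3: S_3 = 0.23 * 1.0^3 = 0.23
The first 4 terms are: [0.23, 0.23, 0.23, 0.23]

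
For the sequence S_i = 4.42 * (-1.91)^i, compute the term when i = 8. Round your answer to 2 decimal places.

S_8 = 4.42 * (-1.91)^8 ≈ 4.42 * 177.1197 ≈ 782.87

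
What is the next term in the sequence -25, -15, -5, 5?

Differences: -15 - -25 = 10
This is an arithmetic sequence with common difference d = 10.
Next term = 5 + 10 = 15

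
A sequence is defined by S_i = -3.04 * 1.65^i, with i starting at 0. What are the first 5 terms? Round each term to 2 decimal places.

This is a geometric sequence.
i=0: S_0 = -3.04 * 1.65^0 = -3.04
i=1: S_1 = -3.04 * 1.65^1 ≈ -5.02
i=2: S_2 = -3.04 * 1.65^2 ≈ -8.28
i=3: S_3 = -3.04 * 1.65^3 ≈ -13.66
i=4: S_4 = -3.04 * 1.65^4 ≈ -22.53
The first 5 terms are: [-3.04, -5.02, -8.28, -13.66, -22.53]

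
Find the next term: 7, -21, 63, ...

Ratios: -21 / 7 = -3.0
This is a geometric sequence with common ratio r = -3.
Next term = 63 * -3 = -189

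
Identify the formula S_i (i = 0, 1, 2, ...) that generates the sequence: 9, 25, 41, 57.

Check differences: 25 - 9 = 16
41 - 25 = 16
Common difference d = 16.
First term a = 9.
Formula: S_i = 9 + 16*i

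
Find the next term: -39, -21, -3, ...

Differences: -21 - -39 = 18
This is an arithmetic sequence with common difference d = 18.
Next term = -3 + 18 = 15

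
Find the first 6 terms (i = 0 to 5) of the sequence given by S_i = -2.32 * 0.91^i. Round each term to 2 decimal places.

This is a geometric sequence.
i=0: S_0 = -2.32 * 0.91^0 = -2.32
i=1: S_1 = -2.32 * 0.91^1 ≈ -2.11
i=2: S_2 = -2.32 * 0.91^2 ≈ -1.92
i=3: S_3 = -2.32 * 0.91^3 ≈ -1.75
i=4: S_4 = -2.32 * 0.91^4 ≈ -1.59
i=5: S_5 = -2.32 * 0.91^5 ≈ -1.45
The first 6 terms are: [-2.32, -2.11, -1.92, -1.75, -1.59, -1.45]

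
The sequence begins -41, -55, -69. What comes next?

Differences: -55 - -41 = -14
This is an arithmetic sequence with common difference d = -14.
Next term = -69 + -14 = -83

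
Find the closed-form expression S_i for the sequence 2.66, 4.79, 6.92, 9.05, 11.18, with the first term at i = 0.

Check differences: 4.79 - 2.66 = 2.13
6.92 - 4.79 = 2.13
Common difference d = 2.13.
First term a = 2.66.
Formula: S_i = 2.66 + 2.13*i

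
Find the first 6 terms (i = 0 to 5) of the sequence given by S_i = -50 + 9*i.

This is an arithmetic sequence.
i=0: S_0 = -50 + 9*0 = -50
i=1: S_1 = -50 + 9*1 = -41
i=2: S_2 = -50 + 9*2 = -32
i=3: S_3 = -50 + 9*3 = -23
i=4: S_4 = -50 + 9*4 = -14
i=5: S_5 = -50 + 9*5 = -5
The first 6 terms are: [-50, -41, -32, -23, -14, -5]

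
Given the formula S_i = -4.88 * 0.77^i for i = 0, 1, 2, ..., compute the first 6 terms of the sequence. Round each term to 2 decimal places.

This is a geometric sequence.
i=0: S_0 = -4.88 * 0.77^0 = -4.88
i=1: S_1 = -4.88 * 0.77^1 ≈ -3.76
i=2: S_2 = -4.88 * 0.77^2 ≈ -2.89
i=3: S_3 = -4.88 * 0.77^3 ≈ -2.23
i=4: S_4 = -4.88 * 0.77^4 ≈ -1.72
i=5: S_5 = -4.88 * 0.77^5 ≈ -1.32
The first 6 terms are: [-4.88, -3.76, -2.89, -2.23, -1.72, -1.32]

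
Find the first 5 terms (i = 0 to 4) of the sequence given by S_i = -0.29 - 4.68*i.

This is an arithmetic sequence.
i=0: S_0 = -0.29 + -4.68*0 = -0.29
i=1: S_1 = -0.29 + -4.68*1 = -4.97
i=2: S_2 = -0.29 + -4.68*2 = -9.65
i=3: S_3 = -0.29 + -4.68*3 = -14.33
i=4: S_4 = -0.29 + -4.68*4 = -19.01
The first 5 terms are: [-0.29, -4.97, -9.65, -14.33, -19.01]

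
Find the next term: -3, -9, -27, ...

Ratios: -9 / -3 = 3.0
This is a geometric sequence with common ratio r = 3.
Next term = -27 * 3 = -81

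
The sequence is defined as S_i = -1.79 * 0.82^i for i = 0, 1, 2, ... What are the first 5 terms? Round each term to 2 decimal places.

This is a geometric sequence.
i=0: S_0 = -1.79 * 0.82^0 = -1.79
i=1: S_1 = -1.79 * 0.82^1 ≈ -1.47
i=2: S_2 = -1.79 * 0.82^2 ≈ -1.2
i=3: S_3 = -1.79 * 0.82^3 ≈ -0.99
i=4: S_4 = -1.79 * 0.82^4 ≈ -0.81
The first 5 terms are: [-1.79, -1.47, -1.2, -0.99, -0.81]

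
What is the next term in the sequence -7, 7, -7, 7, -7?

Ratios: 7 / -7 = -1.0
This is a geometric sequence with common ratio r = -1.
Next term = -7 * -1 = 7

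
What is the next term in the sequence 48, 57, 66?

Differences: 57 - 48 = 9
This is an arithmetic sequence with common difference d = 9.
Next term = 66 + 9 = 75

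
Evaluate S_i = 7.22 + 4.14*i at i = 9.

S_9 = 7.22 + 4.14*9 = 7.22 + 37.26 = 44.48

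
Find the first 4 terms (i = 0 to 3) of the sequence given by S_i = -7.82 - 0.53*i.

This is an arithmetic sequence.
i=0: S_0 = -7.82 + -0.53*0 = -7.82
i=1: S_1 = -7.82 + -0.53*1 = -8.35
i=2: S_2 = -7.82 + -0.53*2 = -8.88
i=3: S_3 = -7.82 + -0.53*3 = -9.41
The first 4 terms are: [-7.82, -8.35, -8.88, -9.41]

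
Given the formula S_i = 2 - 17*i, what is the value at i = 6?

S_6 = 2 + -17*6 = 2 + -102 = -100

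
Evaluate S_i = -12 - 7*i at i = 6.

S_6 = -12 + -7*6 = -12 + -42 = -54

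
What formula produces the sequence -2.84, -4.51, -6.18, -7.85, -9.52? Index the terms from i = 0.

Check differences: -4.51 - -2.84 = -1.67
-6.18 - -4.51 = -1.67
Common difference d = -1.67.
First term a = -2.84.
Formula: S_i = -2.84 - 1.67*i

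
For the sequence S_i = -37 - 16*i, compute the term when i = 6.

S_6 = -37 + -16*6 = -37 + -96 = -133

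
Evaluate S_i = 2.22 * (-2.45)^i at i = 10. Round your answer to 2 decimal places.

S_10 = 2.22 * (-2.45)^10 ≈ 2.22 * 7792.2135 ≈ 17298.71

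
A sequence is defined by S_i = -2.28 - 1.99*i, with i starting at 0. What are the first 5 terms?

This is an arithmetic sequence.
i=0: S_0 = -2.28 + -1.99*0 = -2.28
i=1: S_1 = -2.28 + -1.99*1 = -4.27
i=2: S_2 = -2.28 + -1.99*2 = -6.26
i=3: S_3 = -2.28 + -1.99*3 = -8.25
i=4: S_4 = -2.28 + -1.99*4 = -10.24
The first 5 terms are: [-2.28, -4.27, -6.26, -8.25, -10.24]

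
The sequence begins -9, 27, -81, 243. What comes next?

Ratios: 27 / -9 = -3.0
This is a geometric sequence with common ratio r = -3.
Next term = 243 * -3 = -729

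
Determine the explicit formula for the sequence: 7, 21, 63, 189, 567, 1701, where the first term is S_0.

Check ratios: 21 / 7 = 3.0
Common ratio r = 3.
First term a = 7.
Formula: S_i = 7 * 3^i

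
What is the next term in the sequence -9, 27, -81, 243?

Ratios: 27 / -9 = -3.0
This is a geometric sequence with common ratio r = -3.
Next term = 243 * -3 = -729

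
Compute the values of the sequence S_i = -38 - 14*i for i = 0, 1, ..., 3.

This is an arithmetic sequence.
i=0: S_0 = -38 + -14*0 = -38
i=1: S_1 = -38 + -14*1 = -52
i=2: S_2 = -38 + -14*2 = -66
i=3: S_3 = -38 + -14*3 = -80
The first 4 terms are: [-38, -52, -66, -80]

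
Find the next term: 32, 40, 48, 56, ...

Differences: 40 - 32 = 8
This is an arithmetic sequence with common difference d = 8.
Next term = 56 + 8 = 64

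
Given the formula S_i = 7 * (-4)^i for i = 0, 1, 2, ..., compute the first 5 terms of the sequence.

This is a geometric sequence.
i=0: S_0 = 7 * (-4)^0 = 7
i=1: S_1 = 7 * (-4)^1 = -28
i=2: S_2 = 7 * (-4)^2 = 112
i=3: S_3 = 7 * (-4)^3 = -448
i=4: S_4 = 7 * (-4)^4 = 1792
The first 5 terms are: [7, -28, 112, -448, 1792]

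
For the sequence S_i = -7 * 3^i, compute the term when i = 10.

S_10 = -7 * 3^10 = -7 * 59049 = -413343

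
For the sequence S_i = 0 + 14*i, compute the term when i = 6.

S_6 = 0 + 14*6 = 0 + 84 = 84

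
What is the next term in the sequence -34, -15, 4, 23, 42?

Differences: -15 - -34 = 19
This is an arithmetic sequence with common difference d = 19.
Next term = 42 + 19 = 61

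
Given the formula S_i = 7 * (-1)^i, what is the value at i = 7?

S_7 = 7 * (-1)^7 = 7 * -1 = -7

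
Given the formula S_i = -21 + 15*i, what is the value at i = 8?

S_8 = -21 + 15*8 = -21 + 120 = 99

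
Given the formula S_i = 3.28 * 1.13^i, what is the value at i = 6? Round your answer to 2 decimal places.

S_6 = 3.28 * 1.13^6 ≈ 3.28 * 2.082 ≈ 6.83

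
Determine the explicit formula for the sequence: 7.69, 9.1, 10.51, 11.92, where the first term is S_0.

Check differences: 9.1 - 7.69 = 1.41
10.51 - 9.1 = 1.41
Common difference d = 1.41.
First term a = 7.69.
Formula: S_i = 7.69 + 1.41*i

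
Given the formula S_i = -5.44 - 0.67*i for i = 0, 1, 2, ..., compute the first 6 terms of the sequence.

This is an arithmetic sequence.
i=0: S_0 = -5.44 + -0.67*0 = -5.44
i=1: S_1 = -5.44 + -0.67*1 = -6.11
i=2: S_2 = -5.44 + -0.67*2 = -6.78
i=3: S_3 = -5.44 + -0.67*3 = -7.45
i=4: S_4 = -5.44 + -0.67*4 = -8.12
i=5: S_5 = -5.44 + -0.67*5 = -8.79
The first 6 terms are: [-5.44, -6.11, -6.78, -7.45, -8.12, -8.79]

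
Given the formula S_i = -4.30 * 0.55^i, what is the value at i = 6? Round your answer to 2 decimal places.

S_6 = -4.3 * 0.55^6 ≈ -4.3 * 0.0277 ≈ -0.12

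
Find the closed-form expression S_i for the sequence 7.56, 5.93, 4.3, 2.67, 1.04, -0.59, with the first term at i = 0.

Check differences: 5.93 - 7.56 = -1.63
4.3 - 5.93 = -1.63
Common difference d = -1.63.
First term a = 7.56.
Formula: S_i = 7.56 - 1.63*i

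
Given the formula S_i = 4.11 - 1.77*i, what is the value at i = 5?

S_5 = 4.11 + -1.77*5 = 4.11 + -8.85 = -4.74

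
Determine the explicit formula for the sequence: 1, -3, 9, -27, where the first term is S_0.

Check ratios: -3 / 1 = -3.0
Common ratio r = -3.
First term a = 1.
Formula: S_i = 1 * (-3)^i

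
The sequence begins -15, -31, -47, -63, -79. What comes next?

Differences: -31 - -15 = -16
This is an arithmetic sequence with common difference d = -16.
Next term = -79 + -16 = -95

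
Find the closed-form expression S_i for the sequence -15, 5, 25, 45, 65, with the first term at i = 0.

Check differences: 5 - -15 = 20
25 - 5 = 20
Common difference d = 20.
First term a = -15.
Formula: S_i = -15 + 20*i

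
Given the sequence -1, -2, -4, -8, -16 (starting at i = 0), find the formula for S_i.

Check ratios: -2 / -1 = 2.0
Common ratio r = 2.
First term a = -1.
Formula: S_i = -1 * 2^i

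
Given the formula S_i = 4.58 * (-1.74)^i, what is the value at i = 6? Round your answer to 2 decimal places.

S_6 = 4.58 * (-1.74)^6 ≈ 4.58 * 27.7521 ≈ 127.1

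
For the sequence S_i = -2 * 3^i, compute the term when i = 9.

S_9 = -2 * 3^9 = -2 * 19683 = -39366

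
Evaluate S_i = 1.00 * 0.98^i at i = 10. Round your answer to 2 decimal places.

S_10 = 1.0 * 0.98^10 ≈ 1.0 * 0.8171 ≈ 0.82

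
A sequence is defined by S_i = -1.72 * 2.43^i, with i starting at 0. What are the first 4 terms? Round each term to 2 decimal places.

This is a geometric sequence.
i=0: S_0 = -1.72 * 2.43^0 = -1.72
i=1: S_1 = -1.72 * 2.43^1 ≈ -4.18
i=2: S_2 = -1.72 * 2.43^2 ≈ -10.16
i=3: S_3 = -1.72 * 2.43^3 ≈ -24.68
The first 4 terms are: [-1.72, -4.18, -10.16, -24.68]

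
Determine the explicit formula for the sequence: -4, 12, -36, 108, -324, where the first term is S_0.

Check ratios: 12 / -4 = -3.0
Common ratio r = -3.
First term a = -4.
Formula: S_i = -4 * (-3)^i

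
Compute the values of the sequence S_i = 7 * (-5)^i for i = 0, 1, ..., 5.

This is a geometric sequence.
i=0: S_0 = 7 * (-5)^0 = 7
i=1: S_1 = 7 * (-5)^1 = -35
i=2: S_2 = 7 * (-5)^2 = 175
i=3: S_3 = 7 * (-5)^3 = -875
i=4: S_4 = 7 * (-5)^4 = 4375
i=5: S_5 = 7 * (-5)^5 = -21875
The first 6 terms are: [7, -35, 175, -875, 4375, -21875]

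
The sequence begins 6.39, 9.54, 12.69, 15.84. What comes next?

Differences: 9.54 - 6.39 = 3.15
This is an arithmetic sequence with common difference d = 3.15.
Next term = 15.84 + 3.15 = 18.99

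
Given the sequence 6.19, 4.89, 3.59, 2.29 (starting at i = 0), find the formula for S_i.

Check differences: 4.89 - 6.19 = -1.3
3.59 - 4.89 = -1.3
Common difference d = -1.3.
First term a = 6.19.
Formula: S_i = 6.19 - 1.30*i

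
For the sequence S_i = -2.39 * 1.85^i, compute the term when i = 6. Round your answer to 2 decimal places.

S_6 = -2.39 * 1.85^6 ≈ -2.39 * 40.0895 ≈ -95.81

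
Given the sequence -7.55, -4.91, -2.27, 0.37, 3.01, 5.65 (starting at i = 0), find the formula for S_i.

Check differences: -4.91 - -7.55 = 2.64
-2.27 - -4.91 = 2.64
Common difference d = 2.64.
First term a = -7.55.
Formula: S_i = -7.55 + 2.64*i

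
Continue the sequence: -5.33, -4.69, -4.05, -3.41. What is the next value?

Differences: -4.69 - -5.33 = 0.64
This is an arithmetic sequence with common difference d = 0.64.
Next term = -3.41 + 0.64 = -2.77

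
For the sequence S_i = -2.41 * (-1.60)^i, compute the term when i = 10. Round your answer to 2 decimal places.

S_10 = -2.41 * (-1.6)^10 ≈ -2.41 * 109.9512 ≈ -264.98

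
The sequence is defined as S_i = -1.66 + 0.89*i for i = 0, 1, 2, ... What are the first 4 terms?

This is an arithmetic sequence.
i=0: S_0 = -1.66 + 0.89*0 = -1.66
i=1: S_1 = -1.66 + 0.89*1 = -0.77
i=2: S_2 = -1.66 + 0.89*2 = 0.12
i=3: S_3 = -1.66 + 0.89*3 = 1.01
The first 4 terms are: [-1.66, -0.77, 0.12, 1.01]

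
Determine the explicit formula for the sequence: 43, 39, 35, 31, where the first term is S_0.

Check differences: 39 - 43 = -4
35 - 39 = -4
Common difference d = -4.
First term a = 43.
Formula: S_i = 43 - 4*i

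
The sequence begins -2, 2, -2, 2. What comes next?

Ratios: 2 / -2 = -1.0
This is a geometric sequence with common ratio r = -1.
Next term = 2 * -1 = -2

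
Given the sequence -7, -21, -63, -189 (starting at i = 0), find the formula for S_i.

Check ratios: -21 / -7 = 3.0
Common ratio r = 3.
First term a = -7.
Formula: S_i = -7 * 3^i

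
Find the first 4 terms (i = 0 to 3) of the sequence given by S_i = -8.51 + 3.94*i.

This is an arithmetic sequence.
i=0: S_0 = -8.51 + 3.94*0 = -8.51
i=1: S_1 = -8.51 + 3.94*1 = -4.57
i=2: S_2 = -8.51 + 3.94*2 = -0.63
i=3: S_3 = -8.51 + 3.94*3 = 3.31
The first 4 terms are: [-8.51, -4.57, -0.63, 3.31]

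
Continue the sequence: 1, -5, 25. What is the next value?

Ratios: -5 / 1 = -5.0
This is a geometric sequence with common ratio r = -5.
Next term = 25 * -5 = -125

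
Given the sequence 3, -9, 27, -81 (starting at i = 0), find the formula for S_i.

Check ratios: -9 / 3 = -3.0
Common ratio r = -3.
First term a = 3.
Formula: S_i = 3 * (-3)^i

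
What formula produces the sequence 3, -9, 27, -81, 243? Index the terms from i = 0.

Check ratios: -9 / 3 = -3.0
Common ratio r = -3.
First term a = 3.
Formula: S_i = 3 * (-3)^i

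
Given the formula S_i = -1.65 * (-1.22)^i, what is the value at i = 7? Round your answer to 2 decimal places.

S_7 = -1.65 * (-1.22)^7 ≈ -1.65 * -4.0227 ≈ 6.64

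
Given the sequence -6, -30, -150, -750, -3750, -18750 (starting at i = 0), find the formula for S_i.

Check ratios: -30 / -6 = 5.0
Common ratio r = 5.
First term a = -6.
Formula: S_i = -6 * 5^i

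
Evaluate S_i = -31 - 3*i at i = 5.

S_5 = -31 + -3*5 = -31 + -15 = -46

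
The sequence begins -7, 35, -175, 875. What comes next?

Ratios: 35 / -7 = -5.0
This is a geometric sequence with common ratio r = -5.
Next term = 875 * -5 = -4375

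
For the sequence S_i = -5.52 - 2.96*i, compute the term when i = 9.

S_9 = -5.52 + -2.96*9 = -5.52 + -26.64 = -32.16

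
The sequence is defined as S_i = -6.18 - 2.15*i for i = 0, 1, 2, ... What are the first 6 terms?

This is an arithmetic sequence.
i=0: S_0 = -6.18 + -2.15*0 = -6.18
i=1: S_1 = -6.18 + -2.15*1 = -8.33
i=2: S_2 = -6.18 + -2.15*2 = -10.48
i=3: S_3 = -6.18 + -2.15*3 = -12.63
i=4: S_4 = -6.18 + -2.15*4 = -14.78
i=5: S_5 = -6.18 + -2.15*5 = -16.93
The first 6 terms are: [-6.18, -8.33, -10.48, -12.63, -14.78, -16.93]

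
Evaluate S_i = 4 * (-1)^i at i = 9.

S_9 = 4 * (-1)^9 = 4 * -1 = -4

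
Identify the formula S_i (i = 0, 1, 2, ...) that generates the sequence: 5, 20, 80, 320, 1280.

Check ratios: 20 / 5 = 4.0
Common ratio r = 4.
First term a = 5.
Formula: S_i = 5 * 4^i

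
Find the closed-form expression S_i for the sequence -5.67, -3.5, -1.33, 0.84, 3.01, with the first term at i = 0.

Check differences: -3.5 - -5.67 = 2.17
-1.33 - -3.5 = 2.17
Common difference d = 2.17.
First term a = -5.67.
Formula: S_i = -5.67 + 2.17*i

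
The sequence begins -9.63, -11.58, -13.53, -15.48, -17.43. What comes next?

Differences: -11.58 - -9.63 = -1.95
This is an arithmetic sequence with common difference d = -1.95.
Next term = -17.43 + -1.95 = -19.38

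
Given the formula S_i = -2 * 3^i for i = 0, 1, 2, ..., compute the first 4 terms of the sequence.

This is a geometric sequence.
i=0: S_0 = -2 * 3^0 = -2
i=1: S_1 = -2 * 3^1 = -6
i=2: S_2 = -2 * 3^2 = -18
i=3: S_3 = -2 * 3^3 = -54
The first 4 terms are: [-2, -6, -18, -54]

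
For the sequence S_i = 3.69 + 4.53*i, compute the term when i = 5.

S_5 = 3.69 + 4.53*5 = 3.69 + 22.65 = 26.34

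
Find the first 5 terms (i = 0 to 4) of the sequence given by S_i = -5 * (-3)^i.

This is a geometric sequence.
i=0: S_0 = -5 * (-3)^0 = -5
i=1: S_1 = -5 * (-3)^1 = 15
i=2: S_2 = -5 * (-3)^2 = -45
i=3: S_3 = -5 * (-3)^3 = 135
i=4: S_4 = -5 * (-3)^4 = -405
The first 5 terms are: [-5, 15, -45, 135, -405]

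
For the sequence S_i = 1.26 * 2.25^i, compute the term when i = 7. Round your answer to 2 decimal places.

S_7 = 1.26 * 2.25^7 ≈ 1.26 * 291.9293 ≈ 367.83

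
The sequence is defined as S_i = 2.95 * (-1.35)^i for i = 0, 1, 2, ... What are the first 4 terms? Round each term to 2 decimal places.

This is a geometric sequence.
i=0: S_0 = 2.95 * (-1.35)^0 = 2.95
i=1: S_1 = 2.95 * (-1.35)^1 ≈ -3.98
i=2: S_2 = 2.95 * (-1.35)^2 ≈ 5.38
i=3: S_3 = 2.95 * (-1.35)^3 ≈ -7.26
The first 4 terms are: [2.95, -3.98, 5.38, -7.26]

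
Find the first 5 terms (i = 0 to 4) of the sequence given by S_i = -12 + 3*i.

This is an arithmetic sequence.
i=0: S_0 = -12 + 3*0 = -12
i=1: S_1 = -12 + 3*1 = -9
i=2: S_2 = -12 + 3*2 = -6
i=3: S_3 = -12 + 3*3 = -3
i=4: S_4 = -12 + 3*4 = 0
The first 5 terms are: [-12, -9, -6, -3, 0]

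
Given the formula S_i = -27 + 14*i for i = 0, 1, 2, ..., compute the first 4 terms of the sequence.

This is an arithmetic sequence.
i=0: S_0 = -27 + 14*0 = -27
i=1: S_1 = -27 + 14*1 = -13
i=2: S_2 = -27 + 14*2 = 1
i=3: S_3 = -27 + 14*3 = 15
The first 4 terms are: [-27, -13, 1, 15]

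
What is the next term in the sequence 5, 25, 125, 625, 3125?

Ratios: 25 / 5 = 5.0
This is a geometric sequence with common ratio r = 5.
Next term = 3125 * 5 = 15625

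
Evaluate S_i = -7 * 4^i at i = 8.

S_8 = -7 * 4^8 = -7 * 65536 = -458752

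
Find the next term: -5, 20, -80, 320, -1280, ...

Ratios: 20 / -5 = -4.0
This is a geometric sequence with common ratio r = -4.
Next term = -1280 * -4 = 5120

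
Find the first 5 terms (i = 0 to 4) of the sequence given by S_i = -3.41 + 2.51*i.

This is an arithmetic sequence.
i=0: S_0 = -3.41 + 2.51*0 = -3.41
i=1: S_1 = -3.41 + 2.51*1 = -0.9
i=2: S_2 = -3.41 + 2.51*2 = 1.61
i=3: S_3 = -3.41 + 2.51*3 = 4.12
i=4: S_4 = -3.41 + 2.51*4 = 6.63
The first 5 terms are: [-3.41, -0.9, 1.61, 4.12, 6.63]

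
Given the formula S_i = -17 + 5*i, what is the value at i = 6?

S_6 = -17 + 5*6 = -17 + 30 = 13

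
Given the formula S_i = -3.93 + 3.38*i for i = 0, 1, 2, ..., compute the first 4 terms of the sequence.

This is an arithmetic sequence.
i=0: S_0 = -3.93 + 3.38*0 = -3.93
i=1: S_1 = -3.93 + 3.38*1 = -0.55
i=2: S_2 = -3.93 + 3.38*2 = 2.83
i=3: S_3 = -3.93 + 3.38*3 = 6.21
The first 4 terms are: [-3.93, -0.55, 2.83, 6.21]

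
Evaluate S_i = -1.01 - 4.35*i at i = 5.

S_5 = -1.01 + -4.35*5 = -1.01 + -21.75 = -22.76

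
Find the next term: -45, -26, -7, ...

Differences: -26 - -45 = 19
This is an arithmetic sequence with common difference d = 19.
Next term = -7 + 19 = 12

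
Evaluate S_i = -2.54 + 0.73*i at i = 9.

S_9 = -2.54 + 0.73*9 = -2.54 + 6.57 = 4.03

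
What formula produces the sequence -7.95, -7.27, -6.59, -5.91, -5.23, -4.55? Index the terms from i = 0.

Check differences: -7.27 - -7.95 = 0.68
-6.59 - -7.27 = 0.68
Common difference d = 0.68.
First term a = -7.95.
Formula: S_i = -7.95 + 0.68*i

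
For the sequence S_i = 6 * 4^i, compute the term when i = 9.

S_9 = 6 * 4^9 = 6 * 262144 = 1572864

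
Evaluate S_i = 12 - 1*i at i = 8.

S_8 = 12 + -1*8 = 12 + -8 = 4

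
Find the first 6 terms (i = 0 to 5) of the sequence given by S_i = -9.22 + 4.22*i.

This is an arithmetic sequence.
i=0: S_0 = -9.22 + 4.22*0 = -9.22
i=1: S_1 = -9.22 + 4.22*1 = -5.0
i=2: S_2 = -9.22 + 4.22*2 = -0.78
i=3: S_3 = -9.22 + 4.22*3 = 3.44
i=4: S_4 = -9.22 + 4.22*4 = 7.66
i=5: S_5 = -9.22 + 4.22*5 = 11.88
The first 6 terms are: [-9.22, -5.0, -0.78, 3.44, 7.66, 11.88]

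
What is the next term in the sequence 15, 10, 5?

Differences: 10 - 15 = -5
This is an arithmetic sequence with common difference d = -5.
Next term = 5 + -5 = 0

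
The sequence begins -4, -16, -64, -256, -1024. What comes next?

Ratios: -16 / -4 = 4.0
This is a geometric sequence with common ratio r = 4.
Next term = -1024 * 4 = -4096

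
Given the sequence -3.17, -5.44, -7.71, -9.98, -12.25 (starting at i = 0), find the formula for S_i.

Check differences: -5.44 - -3.17 = -2.27
-7.71 - -5.44 = -2.27
Common difference d = -2.27.
First term a = -3.17.
Formula: S_i = -3.17 - 2.27*i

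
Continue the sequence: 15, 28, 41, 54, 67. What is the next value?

Differences: 28 - 15 = 13
This is an arithmetic sequence with common difference d = 13.
Next term = 67 + 13 = 80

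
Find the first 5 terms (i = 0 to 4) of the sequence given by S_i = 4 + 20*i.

This is an arithmetic sequence.
i=0: S_0 = 4 + 20*0 = 4
i=1: S_1 = 4 + 20*1 = 24
i=2: S_2 = 4 + 20*2 = 44
i=3: S_3 = 4 + 20*3 = 64
i=4: S_4 = 4 + 20*4 = 84
The first 5 terms are: [4, 24, 44, 64, 84]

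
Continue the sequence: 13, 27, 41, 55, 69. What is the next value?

Differences: 27 - 13 = 14
This is an arithmetic sequence with common difference d = 14.
Next term = 69 + 14 = 83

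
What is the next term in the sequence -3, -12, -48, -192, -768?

Ratios: -12 / -3 = 4.0
This is a geometric sequence with common ratio r = 4.
Next term = -768 * 4 = -3072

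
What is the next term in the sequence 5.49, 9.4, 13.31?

Differences: 9.4 - 5.49 = 3.91
This is an arithmetic sequence with common difference d = 3.91.
Next term = 13.31 + 3.91 = 17.22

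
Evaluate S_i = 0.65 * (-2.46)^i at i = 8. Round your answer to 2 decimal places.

S_8 = 0.65 * (-2.46)^8 ≈ 0.65 * 1341.1608 ≈ 871.75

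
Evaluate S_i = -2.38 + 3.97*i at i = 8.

S_8 = -2.38 + 3.97*8 = -2.38 + 31.76 = 29.38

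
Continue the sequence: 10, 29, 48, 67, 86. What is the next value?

Differences: 29 - 10 = 19
This is an arithmetic sequence with common difference d = 19.
Next term = 86 + 19 = 105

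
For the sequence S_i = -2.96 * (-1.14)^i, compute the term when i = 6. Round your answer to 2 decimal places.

S_6 = -2.96 * (-1.14)^6 ≈ -2.96 * 2.195 ≈ -6.5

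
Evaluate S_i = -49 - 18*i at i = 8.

S_8 = -49 + -18*8 = -49 + -144 = -193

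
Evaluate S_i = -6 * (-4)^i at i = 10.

S_10 = -6 * (-4)^10 = -6 * 1048576 = -6291456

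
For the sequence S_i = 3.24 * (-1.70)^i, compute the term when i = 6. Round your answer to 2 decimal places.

S_6 = 3.24 * (-1.7)^6 ≈ 3.24 * 24.1376 ≈ 78.21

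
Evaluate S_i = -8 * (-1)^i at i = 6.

S_6 = -8 * (-1)^6 = -8 * 1 = -8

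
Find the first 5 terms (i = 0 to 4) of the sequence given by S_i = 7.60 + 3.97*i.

This is an arithmetic sequence.
i=0: S_0 = 7.6 + 3.97*0 = 7.6
i=1: S_1 = 7.6 + 3.97*1 = 11.57
i=2: S_2 = 7.6 + 3.97*2 = 15.54
i=3: S_3 = 7.6 + 3.97*3 = 19.51
i=4: S_4 = 7.6 + 3.97*4 = 23.48
The first 5 terms are: [7.6, 11.57, 15.54, 19.51, 23.48]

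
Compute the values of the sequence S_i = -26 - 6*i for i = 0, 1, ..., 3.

This is an arithmetic sequence.
i=0: S_0 = -26 + -6*0 = -26
i=1: S_1 = -26 + -6*1 = -32
i=2: S_2 = -26 + -6*2 = -38
i=3: S_3 = -26 + -6*3 = -44
The first 4 terms are: [-26, -32, -38, -44]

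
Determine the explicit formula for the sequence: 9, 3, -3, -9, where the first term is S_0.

Check differences: 3 - 9 = -6
-3 - 3 = -6
Common difference d = -6.
First term a = 9.
Formula: S_i = 9 - 6*i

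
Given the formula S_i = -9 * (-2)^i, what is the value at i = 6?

S_6 = -9 * (-2)^6 = -9 * 64 = -576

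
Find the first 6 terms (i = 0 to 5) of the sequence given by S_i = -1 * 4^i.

This is a geometric sequence.
i=0: S_0 = -1 * 4^0 = -1
i=1: S_1 = -1 * 4^1 = -4
i=2: S_2 = -1 * 4^2 = -16
i=3: S_3 = -1 * 4^3 = -64
i=4: S_4 = -1 * 4^4 = -256
i=5: S_5 = -1 * 4^5 = -1024
The first 6 terms are: [-1, -4, -16, -64, -256, -1024]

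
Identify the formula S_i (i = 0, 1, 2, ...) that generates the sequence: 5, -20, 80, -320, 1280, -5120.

Check ratios: -20 / 5 = -4.0
Common ratio r = -4.
First term a = 5.
Formula: S_i = 5 * (-4)^i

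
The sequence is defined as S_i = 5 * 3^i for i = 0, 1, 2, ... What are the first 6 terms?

This is a geometric sequence.
i=0: S_0 = 5 * 3^0 = 5
i=1: S_1 = 5 * 3^1 = 15
i=2: S_2 = 5 * 3^2 = 45
i=3: S_3 = 5 * 3^3 = 135
i=4: S_4 = 5 * 3^4 = 405
i=5: S_5 = 5 * 3^5 = 1215
The first 6 terms are: [5, 15, 45, 135, 405, 1215]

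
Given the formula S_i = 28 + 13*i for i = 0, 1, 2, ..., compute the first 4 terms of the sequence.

This is an arithmetic sequence.
i=0: S_0 = 28 + 13*0 = 28
i=1: S_1 = 28 + 13*1 = 41
i=2: S_2 = 28 + 13*2 = 54
i=3: S_3 = 28 + 13*3 = 67
The first 4 terms are: [28, 41, 54, 67]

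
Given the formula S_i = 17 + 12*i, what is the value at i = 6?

S_6 = 17 + 12*6 = 17 + 72 = 89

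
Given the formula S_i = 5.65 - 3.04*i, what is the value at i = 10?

S_10 = 5.65 + -3.04*10 = 5.65 + -30.4 = -24.75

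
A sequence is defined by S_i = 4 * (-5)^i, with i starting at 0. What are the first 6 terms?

This is a geometric sequence.
i=0: S_0 = 4 * (-5)^0 = 4
i=1: S_1 = 4 * (-5)^1 = -20
i=2: S_2 = 4 * (-5)^2 = 100
i=3: S_3 = 4 * (-5)^3 = -500
i=4: S_4 = 4 * (-5)^4 = 2500
i=5: S_5 = 4 * (-5)^5 = -12500
The first 6 terms are: [4, -20, 100, -500, 2500, -12500]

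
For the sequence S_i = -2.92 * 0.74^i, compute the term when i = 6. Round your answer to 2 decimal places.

S_6 = -2.92 * 0.74^6 ≈ -2.92 * 0.1642 ≈ -0.48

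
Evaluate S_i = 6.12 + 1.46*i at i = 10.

S_10 = 6.12 + 1.46*10 = 6.12 + 14.6 = 20.72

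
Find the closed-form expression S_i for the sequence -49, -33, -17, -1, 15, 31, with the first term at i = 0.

Check differences: -33 - -49 = 16
-17 - -33 = 16
Common difference d = 16.
First term a = -49.
Formula: S_i = -49 + 16*i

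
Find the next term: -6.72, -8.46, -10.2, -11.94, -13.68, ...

Differences: -8.46 - -6.72 = -1.74
This is an arithmetic sequence with common difference d = -1.74.
Next term = -13.68 + -1.74 = -15.42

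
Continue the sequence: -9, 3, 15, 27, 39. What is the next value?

Differences: 3 - -9 = 12
This is an arithmetic sequence with common difference d = 12.
Next term = 39 + 12 = 51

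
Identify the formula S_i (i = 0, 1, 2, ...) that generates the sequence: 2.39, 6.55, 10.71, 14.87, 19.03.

Check differences: 6.55 - 2.39 = 4.16
10.71 - 6.55 = 4.16
Common difference d = 4.16.
First term a = 2.39.
Formula: S_i = 2.39 + 4.16*i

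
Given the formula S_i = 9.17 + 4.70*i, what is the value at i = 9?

S_9 = 9.17 + 4.7*9 = 9.17 + 42.3 = 51.47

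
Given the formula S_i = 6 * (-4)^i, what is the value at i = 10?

S_10 = 6 * (-4)^10 = 6 * 1048576 = 6291456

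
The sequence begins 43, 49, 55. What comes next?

Differences: 49 - 43 = 6
This is an arithmetic sequence with common difference d = 6.
Next term = 55 + 6 = 61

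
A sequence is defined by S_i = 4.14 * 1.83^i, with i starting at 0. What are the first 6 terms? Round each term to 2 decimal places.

This is a geometric sequence.
i=0: S_0 = 4.14 * 1.83^0 = 4.14
i=1: S_1 = 4.14 * 1.83^1 ≈ 7.58
i=2: S_2 = 4.14 * 1.83^2 ≈ 13.86
i=3: S_3 = 4.14 * 1.83^3 ≈ 25.37
i=4: S_4 = 4.14 * 1.83^4 ≈ 46.43
i=5: S_5 = 4.14 * 1.83^5 ≈ 84.97
The first 6 terms are: [4.14, 7.58, 13.86, 25.37, 46.43, 84.97]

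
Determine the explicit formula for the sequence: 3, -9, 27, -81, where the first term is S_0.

Check ratios: -9 / 3 = -3.0
Common ratio r = -3.
First term a = 3.
Formula: S_i = 3 * (-3)^i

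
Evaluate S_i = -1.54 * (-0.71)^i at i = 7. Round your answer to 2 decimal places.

S_7 = -1.54 * (-0.71)^7 ≈ -1.54 * -0.091 ≈ 0.14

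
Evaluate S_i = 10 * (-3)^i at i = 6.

S_6 = 10 * (-3)^6 = 10 * 729 = 7290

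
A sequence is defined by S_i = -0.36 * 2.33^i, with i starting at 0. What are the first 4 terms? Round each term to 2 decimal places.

This is a geometric sequence.
i=0: S_0 = -0.36 * 2.33^0 = -0.36
i=1: S_1 = -0.36 * 2.33^1 ≈ -0.84
i=2: S_2 = -0.36 * 2.33^2 ≈ -1.95
i=3: S_3 = -0.36 * 2.33^3 ≈ -4.55
The first 4 terms are: [-0.36, -0.84, -1.95, -4.55]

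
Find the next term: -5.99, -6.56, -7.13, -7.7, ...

Differences: -6.56 - -5.99 = -0.57
This is an arithmetic sequence with common difference d = -0.57.
Next term = -7.7 + -0.57 = -8.27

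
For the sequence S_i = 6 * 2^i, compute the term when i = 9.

S_9 = 6 * 2^9 = 6 * 512 = 3072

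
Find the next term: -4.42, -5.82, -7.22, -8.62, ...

Differences: -5.82 - -4.42 = -1.4
This is an arithmetic sequence with common difference d = -1.4.
Next term = -8.62 + -1.4 = -10.02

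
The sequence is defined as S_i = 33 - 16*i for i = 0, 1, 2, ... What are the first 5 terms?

This is an arithmetic sequence.
i=0: S_0 = 33 + -16*0 = 33
i=1: S_1 = 33 + -16*1 = 17
i=2: S_2 = 33 + -16*2 = 1
i=3: S_3 = 33 + -16*3 = -15
i=4: S_4 = 33 + -16*4 = -31
The first 5 terms are: [33, 17, 1, -15, -31]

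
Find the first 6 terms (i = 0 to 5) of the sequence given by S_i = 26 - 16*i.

This is an arithmetic sequence.
i=0: S_0 = 26 + -16*0 = 26
i=1: S_1 = 26 + -16*1 = 10
i=2: S_2 = 26 + -16*2 = -6
i=3: S_3 = 26 + -16*3 = -22
i=4: S_4 = 26 + -16*4 = -38
i=5: S_5 = 26 + -16*5 = -54
The first 6 terms are: [26, 10, -6, -22, -38, -54]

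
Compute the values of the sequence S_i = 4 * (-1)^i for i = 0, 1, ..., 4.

This is a geometric sequence.
i=0: S_0 = 4 * (-1)^0 = 4
i=1: S_1 = 4 * (-1)^1 = -4
i=2: S_2 = 4 * (-1)^2 = 4
i=3: S_3 = 4 * (-1)^3 = -4
i=4: S_4 = 4 * (-1)^4 = 4
The first 5 terms are: [4, -4, 4, -4, 4]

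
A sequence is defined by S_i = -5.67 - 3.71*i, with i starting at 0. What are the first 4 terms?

This is an arithmetic sequence.
i=0: S_0 = -5.67 + -3.71*0 = -5.67
i=1: S_1 = -5.67 + -3.71*1 = -9.38
i=2: S_2 = -5.67 + -3.71*2 = -13.09
i=3: S_3 = -5.67 + -3.71*3 = -16.8
The first 4 terms are: [-5.67, -9.38, -13.09, -16.8]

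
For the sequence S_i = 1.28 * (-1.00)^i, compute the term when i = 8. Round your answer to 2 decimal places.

S_8 = 1.28 * (-1.0)^8 = 1.28 * 1 = 1.28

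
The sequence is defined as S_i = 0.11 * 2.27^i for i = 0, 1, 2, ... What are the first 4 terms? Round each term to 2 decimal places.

This is a geometric sequence.
i=0: S_0 = 0.11 * 2.27^0 = 0.11
i=1: S_1 = 0.11 * 2.27^1 ≈ 0.25
i=2: S_2 = 0.11 * 2.27^2 ≈ 0.57
i=3: S_3 = 0.11 * 2.27^3 ≈ 1.29
The first 4 terms are: [0.11, 0.25, 0.57, 1.29]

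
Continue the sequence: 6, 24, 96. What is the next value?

Ratios: 24 / 6 = 4.0
This is a geometric sequence with common ratio r = 4.
Next term = 96 * 4 = 384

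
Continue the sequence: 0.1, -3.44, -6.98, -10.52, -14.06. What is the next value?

Differences: -3.44 - 0.1 = -3.54
This is an arithmetic sequence with common difference d = -3.54.
Next term = -14.06 + -3.54 = -17.6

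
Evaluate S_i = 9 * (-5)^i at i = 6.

S_6 = 9 * (-5)^6 = 9 * 15625 = 140625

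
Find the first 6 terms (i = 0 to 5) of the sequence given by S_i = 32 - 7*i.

This is an arithmetic sequence.
i=0: S_0 = 32 + -7*0 = 32
i=1: S_1 = 32 + -7*1 = 25
i=2: S_2 = 32 + -7*2 = 18
i=3: S_3 = 32 + -7*3 = 11
i=4: S_4 = 32 + -7*4 = 4
i=5: S_5 = 32 + -7*5 = -3
The first 6 terms are: [32, 25, 18, 11, 4, -3]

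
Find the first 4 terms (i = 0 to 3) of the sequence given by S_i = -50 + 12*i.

This is an arithmetic sequence.
i=0: S_0 = -50 + 12*0 = -50
i=1: S_1 = -50 + 12*1 = -38
i=2: S_2 = -50 + 12*2 = -26
i=3: S_3 = -50 + 12*3 = -14
The first 4 terms are: [-50, -38, -26, -14]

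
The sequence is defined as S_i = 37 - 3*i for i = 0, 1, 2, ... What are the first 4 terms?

This is an arithmetic sequence.
i=0: S_0 = 37 + -3*0 = 37
i=1: S_1 = 37 + -3*1 = 34
i=2: S_2 = 37 + -3*2 = 31
i=3: S_3 = 37 + -3*3 = 28
The first 4 terms are: [37, 34, 31, 28]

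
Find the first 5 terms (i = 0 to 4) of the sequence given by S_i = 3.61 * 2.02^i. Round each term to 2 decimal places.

This is a geometric sequence.
i=0: S_0 = 3.61 * 2.02^0 = 3.61
i=1: S_1 = 3.61 * 2.02^1 ≈ 7.29
i=2: S_2 = 3.61 * 2.02^2 ≈ 14.73
i=3: S_3 = 3.61 * 2.02^3 ≈ 29.76
i=4: S_4 = 3.61 * 2.02^4 ≈ 60.11
The first 5 terms are: [3.61, 7.29, 14.73, 29.76, 60.11]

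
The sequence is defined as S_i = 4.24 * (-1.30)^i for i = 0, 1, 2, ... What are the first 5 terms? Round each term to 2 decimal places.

This is a geometric sequence.
i=0: S_0 = 4.24 * (-1.3)^0 = 4.24
i=1: S_1 = 4.24 * (-1.3)^1 ≈ -5.51
i=2: S_2 = 4.24 * (-1.3)^2 ≈ 7.17
i=3: S_3 = 4.24 * (-1.3)^3 ≈ -9.32
i=4: S_4 = 4.24 * (-1.3)^4 ≈ 12.11
The first 5 terms are: [4.24, -5.51, 7.17, -9.32, 12.11]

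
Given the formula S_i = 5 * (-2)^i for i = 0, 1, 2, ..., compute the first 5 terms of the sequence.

This is a geometric sequence.
i=0: S_0 = 5 * (-2)^0 = 5
i=1: S_1 = 5 * (-2)^1 = -10
i=2: S_2 = 5 * (-2)^2 = 20
i=3: S_3 = 5 * (-2)^3 = -40
i=4: S_4 = 5 * (-2)^4 = 80
The first 5 terms are: [5, -10, 20, -40, 80]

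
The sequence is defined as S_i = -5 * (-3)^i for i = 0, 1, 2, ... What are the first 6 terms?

This is a geometric sequence.
i=0: S_0 = -5 * (-3)^0 = -5
i=1: S_1 = -5 * (-3)^1 = 15
i=2: S_2 = -5 * (-3)^2 = -45
i=3: S_3 = -5 * (-3)^3 = 135
i=4: S_4 = -5 * (-3)^4 = -405
i=5: S_5 = -5 * (-3)^5 = 1215
The first 6 terms are: [-5, 15, -45, 135, -405, 1215]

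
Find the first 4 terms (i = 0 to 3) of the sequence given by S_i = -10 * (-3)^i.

This is a geometric sequence.
i=0: S_0 = -10 * (-3)^0 = -10
i=1: S_1 = -10 * (-3)^1 = 30
i=2: S_2 = -10 * (-3)^2 = -90
i=3: S_3 = -10 * (-3)^3 = 270
The first 4 terms are: [-10, 30, -90, 270]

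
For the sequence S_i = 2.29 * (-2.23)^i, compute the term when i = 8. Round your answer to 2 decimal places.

S_8 = 2.29 * (-2.23)^8 ≈ 2.29 * 611.5598 ≈ 1400.47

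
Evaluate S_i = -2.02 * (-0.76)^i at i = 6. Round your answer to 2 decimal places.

S_6 = -2.02 * (-0.76)^6 ≈ -2.02 * 0.1927 ≈ -0.39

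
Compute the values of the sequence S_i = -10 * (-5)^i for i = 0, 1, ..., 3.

This is a geometric sequence.
i=0: S_0 = -10 * (-5)^0 = -10
i=1: S_1 = -10 * (-5)^1 = 50
i=2: S_2 = -10 * (-5)^2 = -250
i=3: S_3 = -10 * (-5)^3 = 1250
The first 4 terms are: [-10, 50, -250, 1250]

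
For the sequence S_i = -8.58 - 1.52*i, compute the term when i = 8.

S_8 = -8.58 + -1.52*8 = -8.58 + -12.16 = -20.74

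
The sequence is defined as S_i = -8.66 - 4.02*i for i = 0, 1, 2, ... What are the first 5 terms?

This is an arithmetic sequence.
i=0: S_0 = -8.66 + -4.02*0 = -8.66
i=1: S_1 = -8.66 + -4.02*1 = -12.68
i=2: S_2 = -8.66 + -4.02*2 = -16.7
i=3: S_3 = -8.66 + -4.02*3 = -20.72
i=4: S_4 = -8.66 + -4.02*4 = -24.74
The first 5 terms are: [-8.66, -12.68, -16.7, -20.72, -24.74]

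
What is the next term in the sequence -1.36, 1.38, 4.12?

Differences: 1.38 - -1.36 = 2.74
This is an arithmetic sequence with common difference d = 2.74.
Next term = 4.12 + 2.74 = 6.86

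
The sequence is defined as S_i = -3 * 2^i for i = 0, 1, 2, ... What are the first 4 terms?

This is a geometric sequence.
i=0: S_0 = -3 * 2^0 = -3
i=1: S_1 = -3 * 2^1 = -6
i=2: S_2 = -3 * 2^2 = -12
i=3: S_3 = -3 * 2^3 = -24
The first 4 terms are: [-3, -6, -12, -24]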